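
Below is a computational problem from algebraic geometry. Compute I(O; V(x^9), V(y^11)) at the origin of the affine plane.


The intersection multiplicity of V(x^a) and V(y^b) at the origin is:
I(O; V(x^9), V(y^11)) = dim_k(k[x,y]/(x^9, y^11))
A basis for k[x,y]/(x^9, y^11) is the set of monomials x^i * y^j
where 0 <= i < 9 and 0 <= j < 11.
The number of such monomials is 9 * 11 = 99

99


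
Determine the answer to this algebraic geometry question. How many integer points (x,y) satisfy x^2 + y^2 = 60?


Systematically check integer values of x where x^2 <= 60.
For each valid x, check if 60 - x^2 is a perfect square.
Total integer solutions found: 0

0


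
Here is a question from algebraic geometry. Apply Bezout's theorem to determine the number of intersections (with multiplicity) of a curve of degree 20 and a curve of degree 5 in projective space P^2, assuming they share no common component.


Bezout's theorem states the intersection count equals the product of degrees.
Intersection count = 20 * 5 = 100

100


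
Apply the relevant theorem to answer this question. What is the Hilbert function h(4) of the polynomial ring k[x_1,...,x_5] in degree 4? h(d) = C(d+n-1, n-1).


The Hilbert function for the polynomial ring in 5 variables is:
h(d) = C(d+n-1, n-1)
h(4) = C(4+5-1, 5-1) = C(8, 4)
= 8! / (4! * 4!)
= 70

70


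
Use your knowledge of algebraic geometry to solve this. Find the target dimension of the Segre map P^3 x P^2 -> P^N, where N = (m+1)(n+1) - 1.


The Segre embedding maps P^m x P^n into P^N via
all products of coordinates from each factor.
N = (m+1)(n+1) - 1
N = (3+1)(2+1) - 1
N = 4*3 - 1
N = 12 - 1 = 11

11


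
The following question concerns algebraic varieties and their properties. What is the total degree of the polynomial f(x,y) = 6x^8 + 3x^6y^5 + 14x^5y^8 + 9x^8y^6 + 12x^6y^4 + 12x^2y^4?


Examine each term for its total degree (sum of exponents).
  Term '6x^8' has total degree 8+0 = 8.
  Term '3x^6y^5' has total degree 6+5 = 11.
  Term '14x^5y^8' has total degree 5+8 = 13.
  Term '9x^8y^6' has total degree 8+6 = 14.
  Term '12x^6y^4' has total degree 6+4 = 10.
  Term '12x^2y^4' has total degree 2+4 = 6.
The maximum total degree among all terms is 14.

14


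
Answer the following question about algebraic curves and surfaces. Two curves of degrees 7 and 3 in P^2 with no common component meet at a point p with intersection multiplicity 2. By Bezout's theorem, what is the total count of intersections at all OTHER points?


By Bezout's theorem, the total intersection number is d1 * d2.
Total = 7 * 3 = 21
Intersection multiplicity at p = 2
Remaining intersections = 21 - 2 = 19

19


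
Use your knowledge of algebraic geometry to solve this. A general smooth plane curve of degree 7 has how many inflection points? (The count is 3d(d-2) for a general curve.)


For a general smooth plane curve C of degree d, the inflection points are
the intersection of C with its Hessian curve, which has degree 3(d-2).
By Bezout, the total intersection number is d * 3(d-2) = 7 * 15 = 105.
For a general curve every flex is ordinary, so each contributes
multiplicity 1 to C·Hess(C), and the number of distinct inflection
points is 3d(d-2).
Inflection points = 3*7*(7-2) = 3*7*5 = 105

105


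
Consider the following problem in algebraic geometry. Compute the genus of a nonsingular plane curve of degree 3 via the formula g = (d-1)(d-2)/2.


Using the genus formula for smooth plane curves:
g = (d-1)(d-2)/2
g = (3-1)(3-2)/2
g = 2*1/2
g = 2/2 = 1

1


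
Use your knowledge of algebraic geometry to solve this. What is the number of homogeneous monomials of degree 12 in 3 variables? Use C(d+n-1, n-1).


The number of degree-12 monomials in 3 variables is C(d+n-1, n-1).
= C(12+3-1, 3-1) = C(14, 2)
= 91

91


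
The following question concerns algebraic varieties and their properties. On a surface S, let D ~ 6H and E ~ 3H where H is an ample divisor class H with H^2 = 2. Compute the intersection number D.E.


Using bilinearity of the intersection pairing on a surface S:
(aH).(bH) = ab * (H.H)
We have H^2 = 2.
D.E = (6H).(3H) = 6*3*2
= 18*2
= 36

36


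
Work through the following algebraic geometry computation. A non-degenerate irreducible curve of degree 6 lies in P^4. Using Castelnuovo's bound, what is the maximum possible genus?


Castelnuovo's bound: write d - 1 = m(r-1) + epsilon with 0 <= epsilon < r-1.
d - 1 = 6 - 1 = 5
r - 1 = 4 - 1 = 3
5 = 1*3 + 2, so m = 1, epsilon = 2
pi(d, r) = m(m-1)(r-1)/2 + m*epsilon
= 1*0*3/2 + 1*2
= 0/2 + 2
= 0 + 2 = 2

2


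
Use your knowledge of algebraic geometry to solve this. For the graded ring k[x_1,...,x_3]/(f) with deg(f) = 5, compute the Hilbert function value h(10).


For R = k[x_1,...,x_n]/(f) with f homogeneous of degree e:
The Hilbert series is (1 - t^e)/(1 - t)^n.
So h(d) = C(d+n-1, n-1) - C(d-e+n-1, n-1) for d >= e.
With n=3, e=5, d=10:
C(10+3-1, 3-1) = C(12, 2) = 66
C(10-5+3-1, 3-1) = C(7, 2) = 21
h(10) = 66 - 21 = 45

45


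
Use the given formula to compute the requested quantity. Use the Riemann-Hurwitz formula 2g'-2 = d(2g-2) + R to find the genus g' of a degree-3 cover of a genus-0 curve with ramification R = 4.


Riemann-Hurwitz formula: 2g' - 2 = d(2g - 2) + R
Given: d = 3, g = 0, R = 4
2g' - 2 = 3*(2*0 - 2) + 4
2g' - 2 = 3*(-2) + 4
2g' - 2 = -6 + 4 = -2
2g' = 0
g' = 0

0


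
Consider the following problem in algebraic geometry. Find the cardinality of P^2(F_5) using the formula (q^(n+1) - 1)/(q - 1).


P^2(F_5) has (q^(n+1) - 1)/(q - 1) points.
= 5^2 + 5^1 + 5^0
= 25 + 5 + 1
= 31

31


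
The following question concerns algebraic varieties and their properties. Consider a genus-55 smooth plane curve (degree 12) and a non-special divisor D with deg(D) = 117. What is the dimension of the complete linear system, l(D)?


First, compute the genus of a smooth plane curve of degree 12:
g = (d-1)(d-2)/2 = (12-1)(12-2)/2 = 55
For a non-special divisor D (i.e., h^1(D) = 0), Riemann-Roch gives:
l(D) = deg(D) - g + 1
Since deg(D) = 117 >= 2g - 1 = 109, D is non-special.
l(D) = 117 - 55 + 1 = 63

63


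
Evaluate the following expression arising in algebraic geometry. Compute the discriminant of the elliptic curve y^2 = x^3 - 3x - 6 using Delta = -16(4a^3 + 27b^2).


Compute each component:
4a^3 = 4*(-3)^3 = 4*(-27) = -108
27b^2 = 27*(-6)^2 = 27*36 = 972
4a^3 + 27b^2 = -108 + 972 = 864
Delta = -16*864 = -13824

-13824


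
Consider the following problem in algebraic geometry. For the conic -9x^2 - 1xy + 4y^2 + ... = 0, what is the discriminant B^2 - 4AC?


The discriminant of a conic Ax^2 + Bxy + Cy^2 + ... = 0 is B^2 - 4AC.
B^2 = (-1)^2 = 1
4AC = 4*(-9)*4 = -144
Discriminant = 1 + 144 = 145

145


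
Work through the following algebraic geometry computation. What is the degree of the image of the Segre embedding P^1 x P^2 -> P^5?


The degree of the Segre variety P^1 x P^2 is C(m+n, m).
= C(3, 1)
= 3

3


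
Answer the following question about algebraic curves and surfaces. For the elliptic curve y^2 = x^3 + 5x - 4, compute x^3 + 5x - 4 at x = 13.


Compute x^3 + 5x - 4 at x = 13:
x^3 = 13^3 = 2197
5*x = 5*13 = 65
Sum: 2197 + 65 - 4 = 2258

2258


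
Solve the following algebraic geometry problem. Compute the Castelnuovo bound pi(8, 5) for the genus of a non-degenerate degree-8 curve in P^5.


Castelnuovo's bound: write d - 1 = m(r-1) + epsilon with 0 <= epsilon < r-1.
d - 1 = 8 - 1 = 7
r - 1 = 5 - 1 = 4
7 = 1*4 + 3, so m = 1, epsilon = 3
pi(d, r) = m(m-1)(r-1)/2 + m*epsilon
= 1*0*4/2 + 1*3
= 0/2 + 3
= 0 + 3 = 3

3


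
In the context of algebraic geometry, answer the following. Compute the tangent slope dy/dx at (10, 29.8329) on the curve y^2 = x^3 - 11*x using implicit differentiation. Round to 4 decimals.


Using implicit differentiation of y^2 = x^3 - 11*x:
2y * dy/dx = 3x^2 - 11
dy/dx = (3x^2 - 11)/(2y)
Numerator: 3*10^2 - 11 = 289
Denominator: 2*29.8329 = 59.6658
dy/dx = 289/59.6658 = 4.8436

4.8436


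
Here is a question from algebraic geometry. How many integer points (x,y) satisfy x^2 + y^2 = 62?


Systematically check integer values of x where x^2 <= 62.
For each valid x, check if 62 - x^2 is a perfect square.
Total integer solutions found: 0

0


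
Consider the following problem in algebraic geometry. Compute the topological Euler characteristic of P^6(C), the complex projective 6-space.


The complex projective space P^6 has one cell in each even real dimension 0, 2, ..., 12.
The cohomology groups are H^{2k}(P^6) = Z for k = 0,...,6, and 0 otherwise.
Euler characteristic = sum of Betti numbers = 1 per even-dimensional cohomology group.
chi(P^6) = 6 + 1 = 7

7


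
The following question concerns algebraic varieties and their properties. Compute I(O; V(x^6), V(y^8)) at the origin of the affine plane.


The intersection multiplicity of V(x^a) and V(y^b) at the origin is:
I(O; V(x^6), V(y^8)) = dim_k(k[x,y]/(x^6, y^8))
A basis for k[x,y]/(x^6, y^8) is the set of monomials x^i * y^j
where 0 <= i < 6 and 0 <= j < 8.
The number of such monomials is 6 * 8 = 48

48


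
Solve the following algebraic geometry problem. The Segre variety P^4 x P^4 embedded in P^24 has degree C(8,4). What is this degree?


The degree of the Segre variety P^4 x P^4 is C(m+n, m).
= C(8, 4)
= 70

70


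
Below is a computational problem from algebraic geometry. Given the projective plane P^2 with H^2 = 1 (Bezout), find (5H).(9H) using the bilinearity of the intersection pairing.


Using bilinearity of the intersection pairing on the projective plane P^2:
(aH).(bH) = ab * (H.H)
We have H^2 = 1 (Bezout).
D.E = (5H).(9H) = 5*9*1
= 45*1
= 45

45


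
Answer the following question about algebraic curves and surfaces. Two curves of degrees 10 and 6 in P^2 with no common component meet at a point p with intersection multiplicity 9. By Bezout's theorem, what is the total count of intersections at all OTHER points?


By Bezout's theorem, the total intersection number is d1 * d2.
Total = 10 * 6 = 60
Intersection multiplicity at p = 9
Remaining intersections = 60 - 9 = 51

51


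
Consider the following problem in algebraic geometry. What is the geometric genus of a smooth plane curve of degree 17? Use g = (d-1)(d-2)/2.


Using the genus formula for smooth plane curves:
g = (d-1)(d-2)/2
g = (17-1)(17-2)/2
g = 16*15/2
g = 240/2 = 120

120


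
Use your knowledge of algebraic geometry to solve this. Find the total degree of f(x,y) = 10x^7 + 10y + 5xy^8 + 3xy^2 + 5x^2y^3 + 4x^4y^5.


Examine each term for its total degree (sum of exponents).
  Term '10x^7' has total degree 7+0 = 7.
  Term '10y' has total degree 0+1 = 1.
  Term '5xy^8' has total degree 1+8 = 9.
  Term '3xy^2' has total degree 1+2 = 3.
  Term '5x^2y^3' has total degree 2+3 = 5.
  Term '4x^4y^5' has total degree 4+5 = 9.
The maximum total degree among all terms is 9.

9


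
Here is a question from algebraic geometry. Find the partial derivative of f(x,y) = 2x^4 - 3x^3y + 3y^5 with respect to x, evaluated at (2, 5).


df/dx = 4*2*x^3 + 3*(-3)*x^2*y
At (2,5): 4*2*2^3 + 3*(-3)*2^2*5
= 64 - 180
= -116

-116


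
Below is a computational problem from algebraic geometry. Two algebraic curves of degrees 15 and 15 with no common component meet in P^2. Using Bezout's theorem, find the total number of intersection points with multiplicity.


Bezout's theorem states the intersection count equals the product of degrees.
Intersection count = 15 * 15 = 225

225


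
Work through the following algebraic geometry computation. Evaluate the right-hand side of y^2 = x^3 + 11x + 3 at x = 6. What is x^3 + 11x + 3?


Compute x^3 + 11x + 3 at x = 6:
x^3 = 6^3 = 216
11*x = 11*6 = 66
Sum: 216 + 66 + 3 = 285

285


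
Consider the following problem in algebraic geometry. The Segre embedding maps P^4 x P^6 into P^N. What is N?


The Segre embedding maps P^m x P^n into P^N via
all products of coordinates from each factor.
N = (m+1)(n+1) - 1
N = (4+1)(6+1) - 1
N = 5*7 - 1
N = 35 - 1 = 34

34


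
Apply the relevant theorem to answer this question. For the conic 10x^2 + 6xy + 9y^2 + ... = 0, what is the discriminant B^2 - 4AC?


The discriminant of a conic Ax^2 + Bxy + Cy^2 + ... = 0 is B^2 - 4AC.
B^2 = 6^2 = 36
4AC = 4*10*9 = 360
Discriminant = 36 - 360 = -324

-324


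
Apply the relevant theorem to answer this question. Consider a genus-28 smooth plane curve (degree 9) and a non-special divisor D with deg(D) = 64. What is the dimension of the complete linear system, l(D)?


First, compute the genus of a smooth plane curve of degree 9:
g = (d-1)(d-2)/2 = (9-1)(9-2)/2 = 28
For a non-special divisor D (i.e., h^1(D) = 0), Riemann-Roch gives:
l(D) = deg(D) - g + 1
Since deg(D) = 64 >= 2g - 1 = 55, D is non-special.
l(D) = 64 - 28 + 1 = 37

37


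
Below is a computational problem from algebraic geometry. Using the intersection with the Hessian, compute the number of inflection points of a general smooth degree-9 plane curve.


For a general smooth plane curve C of degree d, the inflection points are
the intersection of C with its Hessian curve, which has degree 3(d-2).
By Bezout, the total intersection number is d * 3(d-2) = 9 * 21 = 189.
For a general curve every flex is ordinary, so each contributes
multiplicity 1 to C·Hess(C), and the number of distinct inflection
points is 3d(d-2).
Inflection points = 3*9*(9-2) = 3*9*7 = 189

189


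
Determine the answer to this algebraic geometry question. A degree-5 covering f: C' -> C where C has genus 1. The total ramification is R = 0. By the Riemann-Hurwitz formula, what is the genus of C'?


Riemann-Hurwitz formula: 2g' - 2 = d(2g - 2) + R
Given: d = 5, g = 1, R = 0
2g' - 2 = 5*(2*1 - 2) + 0
2g' - 2 = 5*0 + 0
2g' - 2 = 0 + 0 = 0
2g' = 2
g' = 1

1


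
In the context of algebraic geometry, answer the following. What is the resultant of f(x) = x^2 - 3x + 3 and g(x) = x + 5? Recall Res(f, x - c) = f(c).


For Res(f, x - c), we evaluate f at x = c.
f(-5) = (-5)^2 - 3*(-5) + 3
= 25 + 15 + 3
= 40 + 3 = 43
Res(f, g) = 43

43


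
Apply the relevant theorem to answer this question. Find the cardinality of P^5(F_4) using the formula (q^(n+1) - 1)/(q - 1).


P^5(F_4) has (q^(n+1) - 1)/(q - 1) points.
= 4^5 + 4^4 + 4^3 + 4^2 + 4^1 + 4^0
= 1024 + 256 + 64 + 16 + 4 + 1
= 1365

1365


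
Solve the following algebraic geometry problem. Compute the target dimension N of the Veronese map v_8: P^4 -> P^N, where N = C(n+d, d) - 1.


The Veronese embedding v_d: P^n -> P^N maps each point to all
degree-d monomials in n+1 homogeneous coordinates.
N = C(n+d, d) - 1
N = C(4+8, 8) - 1
N = C(12, 8) - 1
C(12, 8) = 495
N = 495 - 1 = 494

494


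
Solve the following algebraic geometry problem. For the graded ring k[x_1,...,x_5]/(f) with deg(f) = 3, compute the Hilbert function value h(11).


For R = k[x_1,...,x_n]/(f) with f homogeneous of degree e:
The Hilbert series is (1 - t^e)/(1 - t)^n.
So h(d) = C(d+n-1, n-1) - C(d-e+n-1, n-1) for d >= e.
With n=5, e=3, d=11:
C(11+5-1, 5-1) = C(15, 4) = 1365
C(11-3+5-1, 5-1) = C(12, 4) = 495
h(11) = 1365 - 495 = 870

870


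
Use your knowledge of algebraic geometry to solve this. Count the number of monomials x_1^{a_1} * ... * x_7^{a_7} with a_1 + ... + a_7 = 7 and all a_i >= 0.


The number of degree-7 monomials in 7 variables is C(d+n-1, n-1).
= C(7+7-1, 7-1) = C(13, 6)
= 1716

1716


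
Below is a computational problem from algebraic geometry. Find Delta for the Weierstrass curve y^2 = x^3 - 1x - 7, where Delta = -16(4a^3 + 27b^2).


Compute each component:
4a^3 = 4*(-1)^3 = 4*(-1) = -4
27b^2 = 27*(-7)^2 = 27*49 = 1323
4a^3 + 27b^2 = -4 + 1323 = 1319
Delta = -16*1319 = -21104

-21104


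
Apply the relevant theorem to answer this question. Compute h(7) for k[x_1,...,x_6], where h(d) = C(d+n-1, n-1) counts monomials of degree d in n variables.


The Hilbert function for the polynomial ring in 6 variables is:
h(d) = C(d+n-1, n-1)
h(7) = C(7+6-1, 6-1) = C(12, 5)
= 12! / (5! * 7!)
= 792

792


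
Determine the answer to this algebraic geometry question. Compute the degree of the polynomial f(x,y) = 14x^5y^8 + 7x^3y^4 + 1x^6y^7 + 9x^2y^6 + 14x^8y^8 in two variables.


Examine each term for its total degree (sum of exponents).
  Term '14x^5y^8' has total degree 5+8 = 13.
  Term '7x^3y^4' has total degree 3+4 = 7.
  Term '1x^6y^7' has total degree 6+7 = 13.
  Term '9x^2y^6' has total degree 2+6 = 8.
  Term '14x^8y^8' has total degree 8+8 = 16.
The maximum total degree among all terms is 16.

16


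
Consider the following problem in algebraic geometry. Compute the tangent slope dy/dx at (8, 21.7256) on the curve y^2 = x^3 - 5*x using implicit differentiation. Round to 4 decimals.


Using implicit differentiation of y^2 = x^3 - 5*x:
2y * dy/dx = 3x^2 - 5
dy/dx = (3x^2 - 5)/(2y)
Numerator: 3*8^2 - 5 = 187
Denominator: 2*21.7256 = 43.4512
dy/dx = 187/43.4512 = 4.3037

4.3037


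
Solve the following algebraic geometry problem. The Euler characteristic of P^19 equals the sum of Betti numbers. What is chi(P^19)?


The complex projective space P^19 has one cell in each even real dimension 0, 2, ..., 38.
The cohomology groups are H^{2k}(P^19) = Z for k = 0,...,19, and 0 otherwise.
Euler characteristic = sum of Betti numbers = 1 per even-dimensional cohomology group.
chi(P^19) = 19 + 1 = 20

20


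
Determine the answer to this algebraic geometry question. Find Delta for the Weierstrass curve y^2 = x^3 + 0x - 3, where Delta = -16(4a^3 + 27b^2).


Compute each component:
4a^3 = 4*0^3 = 4*0 = 0
27b^2 = 27*(-3)^2 = 27*9 = 243
4a^3 + 27b^2 = 0 + 243 = 243
Delta = -16*243 = -3888

-3888


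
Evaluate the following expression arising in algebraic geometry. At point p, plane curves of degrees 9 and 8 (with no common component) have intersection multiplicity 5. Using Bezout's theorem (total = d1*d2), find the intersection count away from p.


By Bezout's theorem, the total intersection number is d1 * d2.
Total = 9 * 8 = 72
Intersection multiplicity at p = 5
Remaining intersections = 72 - 5 = 67

67


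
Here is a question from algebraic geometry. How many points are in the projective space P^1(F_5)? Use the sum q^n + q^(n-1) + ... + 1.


P^1(F_5) has (q^(n+1) - 1)/(q - 1) points.
= 5^1 + 5^0
= 5 + 1
= 6

6


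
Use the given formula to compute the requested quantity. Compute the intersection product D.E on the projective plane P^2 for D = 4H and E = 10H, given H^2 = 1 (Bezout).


Using bilinearity of the intersection pairing on the projective plane P^2:
(aH).(bH) = ab * (H.H)
We have H^2 = 1 (Bezout).
D.E = (4H).(10H) = 4*10*1
= 40*1
= 40

40


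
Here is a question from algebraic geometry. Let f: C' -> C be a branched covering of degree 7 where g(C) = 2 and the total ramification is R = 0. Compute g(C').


Riemann-Hurwitz formula: 2g' - 2 = d(2g - 2) + R
Given: d = 7, g = 2, R = 0
2g' - 2 = 7*(2*2 - 2) + 0
2g' - 2 = 7*2 + 0
2g' - 2 = 14 + 0 = 14
2g' = 16
g' = 8

8


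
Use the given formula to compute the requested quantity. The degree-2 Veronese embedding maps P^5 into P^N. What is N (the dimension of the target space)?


The Veronese embedding v_d: P^n -> P^N maps each point to all
degree-d monomials in n+1 homogeneous coordinates.
N = C(n+d, d) - 1
N = C(5+2, 2) - 1
N = C(7, 2) - 1
C(7, 2) = 21
N = 21 - 1 = 20

20


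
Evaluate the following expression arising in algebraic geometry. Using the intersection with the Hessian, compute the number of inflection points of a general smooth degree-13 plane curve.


For a general smooth plane curve C of degree d, the inflection points are
the intersection of C with its Hessian curve, which has degree 3(d-2).
By Bezout, the total intersection number is d * 3(d-2) = 13 * 33 = 429.
For a general curve every flex is ordinary, so each contributes
multiplicity 1 to C·Hess(C), and the number of distinct inflection
points is 3d(d-2).
Inflection points = 3*13*(13-2) = 3*13*11 = 429

429


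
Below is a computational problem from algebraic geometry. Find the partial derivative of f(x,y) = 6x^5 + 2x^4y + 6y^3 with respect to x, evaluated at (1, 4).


df/dx = 5*6*x^4 + 4*2*x^3*y
At (1,4): 5*6*1^4 + 4*2*1^3*4
= 30 + 32
= 62

62


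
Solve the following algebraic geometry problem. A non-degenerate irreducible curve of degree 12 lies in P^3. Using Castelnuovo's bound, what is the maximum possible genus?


Castelnuovo's bound: write d - 1 = m(r-1) + epsilon with 0 <= epsilon < r-1.
d - 1 = 12 - 1 = 11
r - 1 = 3 - 1 = 2
11 = 5*2 + 1, so m = 5, epsilon = 1
pi(d, r) = m(m-1)(r-1)/2 + m*epsilon
= 5*4*2/2 + 5*1
= 40/2 + 5
= 20 + 5 = 25

25


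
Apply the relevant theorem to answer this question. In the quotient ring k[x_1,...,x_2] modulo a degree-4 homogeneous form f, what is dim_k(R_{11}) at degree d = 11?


For R = k[x_1,...,x_n]/(f) with f homogeneous of degree e:
The Hilbert series is (1 - t^e)/(1 - t)^n.
So h(d) = C(d+n-1, n-1) - C(d-e+n-1, n-1) for d >= e.
With n=2, e=4, d=11:
C(11+2-1, 2-1) = C(12, 1) = 12
C(11-4+2-1, 2-1) = C(8, 1) = 8
h(11) = 12 - 8 = 4

4


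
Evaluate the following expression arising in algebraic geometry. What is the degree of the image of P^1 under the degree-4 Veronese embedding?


The Veronese variety v_4(P^1) has degree d^r.
d^r = 4^1 = 4

4


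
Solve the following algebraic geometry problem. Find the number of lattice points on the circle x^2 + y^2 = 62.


Systematically check integer values of x where x^2 <= 62.
For each valid x, check if 62 - x^2 is a perfect square.
Total integer solutions found: 0

0


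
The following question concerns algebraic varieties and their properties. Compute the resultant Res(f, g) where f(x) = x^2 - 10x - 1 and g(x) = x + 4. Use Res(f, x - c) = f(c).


For Res(f, x - c), we evaluate f at x = c.
f(-4) = (-4)^2 - 10*(-4) - 1
= 16 + 40 - 1
= 56 - 1 = 55
Res(f, g) = 55

55


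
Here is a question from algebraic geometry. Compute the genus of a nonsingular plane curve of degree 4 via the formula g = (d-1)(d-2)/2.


Using the genus formula for smooth plane curves:
g = (d-1)(d-2)/2
g = (4-1)(4-2)/2
g = 3*2/2
g = 6/2 = 3

3


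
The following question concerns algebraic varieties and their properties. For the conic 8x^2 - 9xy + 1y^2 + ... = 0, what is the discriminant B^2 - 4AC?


The discriminant of a conic Ax^2 + Bxy + Cy^2 + ... = 0 is B^2 - 4AC.
B^2 = (-9)^2 = 81
4AC = 4*8*1 = 32
Discriminant = 81 - 32 = 49

49


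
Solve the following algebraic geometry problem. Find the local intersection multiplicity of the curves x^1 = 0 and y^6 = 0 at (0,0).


The intersection multiplicity of V(x^a) and V(y^b) at the origin is:
I(O; V(x^1), V(y^6)) = dim_k(k[x,y]/(x^1, y^6))
A basis for k[x,y]/(x^1, y^6) is the set of monomials x^i * y^j
where 0 <= i < 1 and 0 <= j < 6.
The number of such monomials is 1 * 6 = 6

6


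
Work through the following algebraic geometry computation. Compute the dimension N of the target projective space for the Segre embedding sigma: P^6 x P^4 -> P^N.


The Segre embedding maps P^m x P^n into P^N via
all products of coordinates from each factor.
N = (m+1)(n+1) - 1
N = (6+1)(4+1) - 1
N = 7*5 - 1
N = 35 - 1 = 34

34


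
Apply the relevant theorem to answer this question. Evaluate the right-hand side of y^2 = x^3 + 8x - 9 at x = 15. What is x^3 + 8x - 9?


Compute x^3 + 8x - 9 at x = 15:
x^3 = 15^3 = 3375
8*x = 8*15 = 120
Sum: 3375 + 120 - 9 = 3486

3486


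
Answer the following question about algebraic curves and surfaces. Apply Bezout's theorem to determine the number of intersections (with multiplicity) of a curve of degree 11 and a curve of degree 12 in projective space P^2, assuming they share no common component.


Bezout's theorem states the intersection count equals the product of degrees.
Intersection count = 11 * 12 = 132

132


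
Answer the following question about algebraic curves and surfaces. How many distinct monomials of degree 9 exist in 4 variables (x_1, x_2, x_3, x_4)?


The number of degree-9 monomials in 4 variables is C(d+n-1, n-1).
= C(9+4-1, 4-1) = C(12, 3)
= 220

220


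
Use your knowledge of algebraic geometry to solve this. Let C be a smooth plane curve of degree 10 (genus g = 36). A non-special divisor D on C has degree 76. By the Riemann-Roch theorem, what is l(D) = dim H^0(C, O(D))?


First, compute the genus of a smooth plane curve of degree 10:
g = (d-1)(d-2)/2 = (10-1)(10-2)/2 = 36
For a non-special divisor D (i.e., h^1(D) = 0), Riemann-Roch gives:
l(D) = deg(D) - g + 1
Since deg(D) = 76 >= 2g - 1 = 71, D is non-special.
l(D) = 76 - 36 + 1 = 41

41


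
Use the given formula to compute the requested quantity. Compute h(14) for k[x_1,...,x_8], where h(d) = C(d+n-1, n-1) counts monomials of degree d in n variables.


The Hilbert function for the polynomial ring in 8 variables is:
h(d) = C(d+n-1, n-1)
h(14) = C(14+8-1, 8-1) = C(21, 7)
= 21! / (7! * 14!)
= 116280

116280


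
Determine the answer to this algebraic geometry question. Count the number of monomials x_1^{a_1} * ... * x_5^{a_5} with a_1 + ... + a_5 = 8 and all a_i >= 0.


The number of degree-8 monomials in 5 variables is C(d+n-1, n-1).
= C(8+5-1, 5-1) = C(12, 4)
= 495

495


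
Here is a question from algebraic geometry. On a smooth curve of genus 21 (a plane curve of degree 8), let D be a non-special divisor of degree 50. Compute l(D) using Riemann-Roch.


First, compute the genus of a smooth plane curve of degree 8:
g = (d-1)(d-2)/2 = (8-1)(8-2)/2 = 21
For a non-special divisor D (i.e., h^1(D) = 0), Riemann-Roch gives:
l(D) = deg(D) - g + 1
Since deg(D) = 50 >= 2g - 1 = 41, D is non-special.
l(D) = 50 - 21 + 1 = 30

30


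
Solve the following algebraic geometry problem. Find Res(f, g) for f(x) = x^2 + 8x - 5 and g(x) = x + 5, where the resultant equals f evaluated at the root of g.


For Res(f, x - c), we evaluate f at x = c.
f(-5) = (-5)^2 + 8*(-5) - 5
= 25 - 40 - 5
= -15 - 5 = -20
Res(f, g) = -20

-20


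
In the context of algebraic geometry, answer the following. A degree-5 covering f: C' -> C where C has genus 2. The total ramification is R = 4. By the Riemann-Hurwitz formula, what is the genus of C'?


Riemann-Hurwitz formula: 2g' - 2 = d(2g - 2) + R
Given: d = 5, g = 2, R = 4
2g' - 2 = 5*(2*2 - 2) + 4
2g' - 2 = 5*2 + 4
2g' - 2 = 10 + 4 = 14
2g' = 16
g' = 8

8


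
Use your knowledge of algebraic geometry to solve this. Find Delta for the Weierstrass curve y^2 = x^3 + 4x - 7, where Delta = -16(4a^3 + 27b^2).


Compute each component:
4a^3 = 4*4^3 = 4*64 = 256
27b^2 = 27*(-7)^2 = 27*49 = 1323
4a^3 + 27b^2 = 256 + 1323 = 1579
Delta = -16*1579 = -25264

-25264


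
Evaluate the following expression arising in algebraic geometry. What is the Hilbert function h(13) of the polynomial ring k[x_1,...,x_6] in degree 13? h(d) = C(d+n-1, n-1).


The Hilbert function for the polynomial ring in 6 variables is:
h(d) = C(d+n-1, n-1)
h(13) = C(13+6-1, 6-1) = C(18, 5)
= 18! / (5! * 13!)
= 8568

8568


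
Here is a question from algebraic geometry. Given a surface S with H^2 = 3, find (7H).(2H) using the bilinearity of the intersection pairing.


Using bilinearity of the intersection pairing on a surface S:
(aH).(bH) = ab * (H.H)
We have H^2 = 3.
D.E = (7H).(2H) = 7*2*3
= 14*3
= 42

42


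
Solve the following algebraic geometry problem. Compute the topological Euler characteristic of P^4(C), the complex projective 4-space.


The complex projective space P^4 has one cell in each even real dimension 0, 2, ..., 8.
The cohomology groups are H^{2k}(P^4) = Z for k = 0,...,4, and 0 otherwise.
Euler characteristic = sum of Betti numbers = 1 per even-dimensional cohomology group.
chi(P^4) = 4 + 1 = 5

5


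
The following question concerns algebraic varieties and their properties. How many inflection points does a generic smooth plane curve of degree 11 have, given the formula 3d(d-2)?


For a general smooth plane curve C of degree d, the inflection points are
the intersection of C with its Hessian curve, which has degree 3(d-2).
By Bezout, the total intersection number is d * 3(d-2) = 11 * 27 = 297.
For a general curve every flex is ordinary, so each contributes
multiplicity 1 to C·Hess(C), and the number of distinct inflection
points is 3d(d-2).
Inflection points = 3*11*(11-2) = 3*11*9 = 297

297


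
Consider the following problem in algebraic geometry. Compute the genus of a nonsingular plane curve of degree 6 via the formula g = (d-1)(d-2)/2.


Using the genus formula for smooth plane curves:
g = (d-1)(d-2)/2
g = (6-1)(6-2)/2
g = 5*4/2
g = 20/2 = 10

10


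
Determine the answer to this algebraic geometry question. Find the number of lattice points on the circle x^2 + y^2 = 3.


Systematically check integer values of x where x^2 <= 3.
For each valid x, check if 3 - x^2 is a perfect square.
Total integer solutions found: 0

0


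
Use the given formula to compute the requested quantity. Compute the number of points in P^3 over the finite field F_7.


P^3(F_7) has (q^(n+1) - 1)/(q - 1) points.
= 7^3 + 7^2 + 7^1 + 7^0
= 343 + 49 + 7 + 1
= 400

400


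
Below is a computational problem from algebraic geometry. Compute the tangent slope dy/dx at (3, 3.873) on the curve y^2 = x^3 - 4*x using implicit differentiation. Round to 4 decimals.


Using implicit differentiation of y^2 = x^3 - 4*x:
2y * dy/dx = 3x^2 - 4
dy/dx = (3x^2 - 4)/(2y)
Numerator: 3*3^2 - 4 = 23
Denominator: 2*3.873 = 7.746
dy/dx = 23/7.746 = 2.9693

2.9693


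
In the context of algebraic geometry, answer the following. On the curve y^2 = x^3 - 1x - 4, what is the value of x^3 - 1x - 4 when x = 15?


Compute x^3 - 1x - 4 at x = 15:
x^3 = 15^3 = 3375
(-1)*x = (-1)*15 = -15
Sum: 3375 - 15 - 4 = 3356

3356


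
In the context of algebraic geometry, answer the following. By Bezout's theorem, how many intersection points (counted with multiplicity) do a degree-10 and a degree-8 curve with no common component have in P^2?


Bezout's theorem states the intersection count equals the product of degrees.
Intersection count = 10 * 8 = 80

80


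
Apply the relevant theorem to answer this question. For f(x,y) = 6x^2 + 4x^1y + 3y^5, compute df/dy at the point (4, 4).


df/dy = 4*x^1 + 5*3*y^4
At (4,4): 4*4^1 + 5*3*4^4
= 16 + 3840
= 3856

3856


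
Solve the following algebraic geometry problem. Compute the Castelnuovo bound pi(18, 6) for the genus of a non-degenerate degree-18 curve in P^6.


Castelnuovo's bound: write d - 1 = m(r-1) + epsilon with 0 <= epsilon < r-1.
d - 1 = 18 - 1 = 17
r - 1 = 6 - 1 = 5
17 = 3*5 + 2, so m = 3, epsilon = 2
pi(d, r) = m(m-1)(r-1)/2 + m*epsilon
= 3*2*5/2 + 3*2
= 30/2 + 6
= 15 + 6 = 21

21


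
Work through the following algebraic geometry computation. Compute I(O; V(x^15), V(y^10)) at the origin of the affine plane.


The intersection multiplicity of V(x^a) and V(y^b) at the origin is:
I(O; V(x^15), V(y^10)) = dim_k(k[x,y]/(x^15, y^10))
A basis for k[x,y]/(x^15, y^10) is the set of monomials x^i * y^j
where 0 <= i < 15 and 0 <= j < 10.
The number of such monomials is 15 * 10 = 150

150


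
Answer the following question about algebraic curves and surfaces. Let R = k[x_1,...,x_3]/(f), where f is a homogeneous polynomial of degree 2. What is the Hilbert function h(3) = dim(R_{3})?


For R = k[x_1,...,x_n]/(f) with f homogeneous of degree e:
The Hilbert series is (1 - t^e)/(1 - t)^n.
So h(d) = C(d+n-1, n-1) - C(d-e+n-1, n-1) for d >= e.
With n=3, e=2, d=3:
C(3+3-1, 3-1) = C(5, 2) = 10
C(3-2+3-1, 3-1) = C(3, 2) = 3
h(3) = 10 - 3 = 7

7


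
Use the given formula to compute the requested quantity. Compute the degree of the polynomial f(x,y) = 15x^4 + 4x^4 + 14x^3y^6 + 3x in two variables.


Examine each term for its total degree (sum of exponents).
  Term '15x^4' has total degree 4+0 = 4.
  Term '4x^4' has total degree 4+0 = 4.
  Term '14x^3y^6' has total degree 3+6 = 9.
  Term '3x' has total degree 1+0 = 1.
The maximum total degree among all terms is 9.

9


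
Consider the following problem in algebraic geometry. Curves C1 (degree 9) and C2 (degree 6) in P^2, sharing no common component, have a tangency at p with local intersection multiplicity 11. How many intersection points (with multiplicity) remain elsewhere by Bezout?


By Bezout's theorem, the total intersection number is d1 * d2.
Total = 9 * 6 = 54
Intersection multiplicity at p = 11
Remaining intersections = 54 - 11 = 43

43


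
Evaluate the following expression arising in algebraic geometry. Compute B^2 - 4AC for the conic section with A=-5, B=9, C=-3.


The discriminant of a conic Ax^2 + Bxy + Cy^2 + ... = 0 is B^2 - 4AC.
B^2 = 9^2 = 81
4AC = 4*(-5)*(-3) = 60
Discriminant = 81 - 60 = 21

21


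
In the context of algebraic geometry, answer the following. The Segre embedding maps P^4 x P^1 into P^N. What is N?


The Segre embedding maps P^m x P^n into P^N via
all products of coordinates from each factor.
N = (m+1)(n+1) - 1
N = (4+1)(1+1) - 1
N = 5*2 - 1
N = 10 - 1 = 9

9


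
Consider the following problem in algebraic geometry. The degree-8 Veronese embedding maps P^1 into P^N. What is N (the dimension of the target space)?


The Veronese embedding v_d: P^n -> P^N maps each point to all
degree-d monomials in n+1 homogeneous coordinates.
N = C(n+d, d) - 1
N = C(1+8, 8) - 1
N = C(9, 8) - 1
C(9, 8) = 9
N = 9 - 1 = 8

8


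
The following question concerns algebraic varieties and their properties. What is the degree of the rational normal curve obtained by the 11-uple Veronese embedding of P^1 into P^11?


The rational normal curve in P^11 is the image of P^1 under the 11-uple Veronese.
A general hyperplane in P^11 pulls back to a degree-11 form on P^1, which has 11 zeros,
so the curve meets a general hyperplane in 11 points. Degree = 11.

11


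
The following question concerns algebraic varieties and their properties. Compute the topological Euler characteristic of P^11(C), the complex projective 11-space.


The complex projective space P^11 has one cell in each even real dimension 0, 2, ..., 22.
The cohomology groups are H^{2k}(P^11) = Z for k = 0,...,11, and 0 otherwise.
Euler characteristic = sum of Betti numbers = 1 per even-dimensional cohomology group.
chi(P^11) = 11 + 1 = 12

12


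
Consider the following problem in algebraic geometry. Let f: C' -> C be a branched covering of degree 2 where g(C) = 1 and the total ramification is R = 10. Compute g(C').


Riemann-Hurwitz formula: 2g' - 2 = d(2g - 2) + R
Given: d = 2, g = 1, R = 10
2g' - 2 = 2*(2*1 - 2) + 10
2g' - 2 = 2*0 + 10
2g' - 2 = 0 + 10 = 10
2g' = 12
g' = 6

6


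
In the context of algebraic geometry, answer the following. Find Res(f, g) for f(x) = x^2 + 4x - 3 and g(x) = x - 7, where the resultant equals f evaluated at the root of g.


For Res(f, x - c), we evaluate f at x = c.
f(7) = 7^2 + 4*7 - 3
= 49 + 28 - 3
= 77 - 3 = 74
Res(f, g) = 74

74


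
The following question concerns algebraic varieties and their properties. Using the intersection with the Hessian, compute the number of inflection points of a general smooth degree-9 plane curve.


For a general smooth plane curve C of degree d, the inflection points are
the intersection of C with its Hessian curve, which has degree 3(d-2).
By Bezout, the total intersection number is d * 3(d-2) = 9 * 21 = 189.
For a general curve every flex is ordinary, so each contributes
multiplicity 1 to C·Hess(C), and the number of distinct inflection
points is 3d(d-2).
Inflection points = 3*9*(9-2) = 3*9*7 = 189

189


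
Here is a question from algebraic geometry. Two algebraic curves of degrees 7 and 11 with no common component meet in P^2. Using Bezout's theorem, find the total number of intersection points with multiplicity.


Bezout's theorem states the intersection count equals the product of degrees.
Intersection count = 7 * 11 = 77

77


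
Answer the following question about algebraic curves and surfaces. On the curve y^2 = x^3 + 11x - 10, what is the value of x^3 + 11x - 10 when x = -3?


Compute x^3 + 11x - 10 at x = -3:
x^3 = (-3)^3 = -27
11*x = 11*(-3) = -33
Sum: -27 - 33 - 10 = -70

-70


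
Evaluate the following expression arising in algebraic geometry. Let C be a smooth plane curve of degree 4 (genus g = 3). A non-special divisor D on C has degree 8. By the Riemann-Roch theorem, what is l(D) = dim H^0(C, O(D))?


First, compute the genus of a smooth plane curve of degree 4:
g = (d-1)(d-2)/2 = (4-1)(4-2)/2 = 3
For a non-special divisor D (i.e., h^1(D) = 0), Riemann-Roch gives:
l(D) = deg(D) - g + 1
Since deg(D) = 8 >= 2g - 1 = 5, D is non-special.
l(D) = 8 - 3 + 1 = 6

6


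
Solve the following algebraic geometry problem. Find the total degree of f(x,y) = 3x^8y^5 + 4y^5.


Examine each term for its total degree (sum of exponents).
  Term '3x^8y^5' has total degree 8+5 = 13.
  Term '4y^5' has total degree 0+5 = 5.
The maximum total degree among all terms is 13.

13


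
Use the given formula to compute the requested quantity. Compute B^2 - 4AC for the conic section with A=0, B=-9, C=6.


The discriminant of a conic Ax^2 + Bxy + Cy^2 + ... = 0 is B^2 - 4AC.
B^2 = (-9)^2 = 81
4AC = 4*0*6 = 0
Discriminant = 81 + 0 = 81

81


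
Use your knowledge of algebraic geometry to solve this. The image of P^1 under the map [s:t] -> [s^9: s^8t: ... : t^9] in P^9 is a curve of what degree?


The rational normal curve in P^9 is the image of P^1 under the 9-uple Veronese.
A general hyperplane in P^9 pulls back to a degree-9 form on P^1, which has 9 zeros,
so the curve meets a general hyperplane in 9 points. Degree = 9.

9


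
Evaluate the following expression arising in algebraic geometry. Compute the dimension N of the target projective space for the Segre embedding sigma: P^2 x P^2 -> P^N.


The Segre embedding maps P^m x P^n into P^N via
all products of coordinates from each factor.
N = (m+1)(n+1) - 1
N = (2+1)(2+1) - 1
N = 3*3 - 1
N = 9 - 1 = 8

8


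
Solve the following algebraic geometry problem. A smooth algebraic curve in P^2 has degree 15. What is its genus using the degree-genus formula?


Using the genus formula for smooth plane curves:
g = (d-1)(d-2)/2
g = (15-1)(15-2)/2
g = 14*13/2
g = 182/2 = 91

91


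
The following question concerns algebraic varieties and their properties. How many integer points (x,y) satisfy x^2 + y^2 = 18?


Systematically check integer values of x where x^2 <= 18.
For each valid x, check if 18 - x^2 is a perfect square.
x=3: 18 - 9 = 9, sqrt = 3 (valid)
Total integer solutions found: 4

4


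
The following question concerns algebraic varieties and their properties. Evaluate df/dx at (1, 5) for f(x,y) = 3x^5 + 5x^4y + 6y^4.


df/dx = 5*3*x^4 + 4*5*x^3*y
At (1,5): 5*3*1^4 + 4*5*1^3*5
= 15 + 100
= 115

115


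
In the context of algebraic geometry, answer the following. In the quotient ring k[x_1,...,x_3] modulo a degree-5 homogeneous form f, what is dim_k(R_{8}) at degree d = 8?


For R = k[x_1,...,x_n]/(f) with f homogeneous of degree e:
The Hilbert series is (1 - t^e)/(1 - t)^n.
So h(d) = C(d+n-1, n-1) - C(d-e+n-1, n-1) for d >= e.
With n=3, e=5, d=8:
C(8+3-1, 3-1) = C(10, 2) = 45
C(8-5+3-1, 3-1) = C(5, 2) = 10
h(8) = 45 - 10 = 35

35


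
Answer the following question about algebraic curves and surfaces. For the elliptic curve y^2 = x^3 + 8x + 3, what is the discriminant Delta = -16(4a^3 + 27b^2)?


Compute each component:
4a^3 = 4*8^3 = 4*512 = 2048
27b^2 = 27*3^2 = 27*9 = 243
4a^3 + 27b^2 = 2048 + 243 = 2291
Delta = -16*2291 = -36656

-36656


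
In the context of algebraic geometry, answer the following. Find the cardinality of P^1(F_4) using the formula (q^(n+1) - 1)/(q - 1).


P^1(F_4) has (q^(n+1) - 1)/(q - 1) points.
= 4^1 + 4^0
= 4 + 1
= 5

5


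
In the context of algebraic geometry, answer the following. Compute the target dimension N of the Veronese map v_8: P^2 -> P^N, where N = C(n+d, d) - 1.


The Veronese embedding v_d: P^n -> P^N maps each point to all
degree-d monomials in n+1 homogeneous coordinates.
N = C(n+d, d) - 1
N = C(2+8, 8) - 1
N = C(10, 8) - 1
C(10, 8) = 45
N = 45 - 1 = 44

44
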